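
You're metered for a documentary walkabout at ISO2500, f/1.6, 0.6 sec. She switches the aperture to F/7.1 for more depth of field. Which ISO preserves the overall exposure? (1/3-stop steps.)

Aperture: f/1.6 → f/1.8 → f/2 → f/2.2 → f/2.5 → f/2.8 → f/3.2 → f/3.5 → f/4 → f/4.5 → f/5 → f/5.6 → f/6.3 → f/7.1 — 4 1/3 stops smaller aperture (darker).
Need 4 1/3 stops brighter from the ISO: 2500 → 3200 → 4000 → 5000 → 6400 → 8000 → 10000 → 12800 → 16000 → 20000 → 25600 → 32000 → 40000 → 51200.

ISO 51200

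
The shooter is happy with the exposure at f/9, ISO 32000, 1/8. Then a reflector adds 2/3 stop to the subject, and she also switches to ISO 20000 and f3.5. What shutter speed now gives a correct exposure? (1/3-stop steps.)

1/50s

Scene light: 2/3 stop brighter.
ISO: 32000 → 25600 → 20000 — 2/3 stop lower (darker).
Aperture: f/9 → f/8 → f/7.1 → f/6.3 → f/5.6 → f/5 → f/4.5 → f/4 → f/3.5 — 2 2/3 stops wider (brighter).
Net so far: 2 2/3 stops brighter. Shutter speed: 1/8 → 1/10 → 1/13 → 1/15 → 1/20 → 1/25 → 1/30 → 1/40 → 1/50.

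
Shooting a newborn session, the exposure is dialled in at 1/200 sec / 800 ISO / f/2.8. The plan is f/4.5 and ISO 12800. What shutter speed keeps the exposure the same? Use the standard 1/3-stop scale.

Aperture: f/2.8 → f/3.2 → f/3.5 → f/4 → f/4.5 — 1 1/3 stops smaller aperture (darker).
ISO: 800 → 1000 → 1250 → 1600 → 2000 → 2500 → 3200 → 4000 → 5000 → 6400 → 8000 → 10000 → 12800 — 4 stops raised (brighter).
Net change so far: 2 2/3 stops brighter. Offset with the shutter speed: 1/200 → 1/250 → 1/320 → 1/400 → 1/500 → 1/640 → 1/800 → 1/1000 → 1/1250.

1/1250s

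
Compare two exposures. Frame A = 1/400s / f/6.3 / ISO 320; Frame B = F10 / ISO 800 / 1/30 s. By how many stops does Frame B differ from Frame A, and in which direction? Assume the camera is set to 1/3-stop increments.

3 2/3 stops brighter

Aperture: f/6.3 → f/7.1 → f/8 → f/9 → f/10 — 1 1/3 stops smaller aperture (darker).
Shutter speed: 1/400 → 1/320 → 1/250 → 1/200 → 1/160 → 1/125 → 1/100 → 1/80 → 1/60 → 1/50 → 1/40 → 1/30 — 3 2/3 stops longer (brighter).
ISO: 320 → 400 → 500 → 640 → 800 — 1 1/3 stops raised (brighter).
Net: −1 1/3 +3 2/3 +1 1/3 = +3 2/3 stops.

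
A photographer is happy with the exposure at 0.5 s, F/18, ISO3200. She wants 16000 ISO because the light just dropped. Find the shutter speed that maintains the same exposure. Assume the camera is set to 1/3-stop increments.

1/10s

ISO: 3200 → 4000 → 5000 → 6400 → 8000 → 10000 → 12800 → 16000 — 2 1/3 stops higher (brighter).
Need 2 1/3 stops darker from the shutter speed: 0.5 → 0.4 → 0.3 → 1/4 → 1/5 → 1/6 → 1/8 → 1/10.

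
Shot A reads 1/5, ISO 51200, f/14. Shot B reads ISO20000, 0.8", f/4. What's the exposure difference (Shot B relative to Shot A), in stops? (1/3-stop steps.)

4 1/3 stops brighter

Aperture: f/14 → f/13 → f/11 → f/10 → f/9 → f/8 → f/7.1 → f/6.3 → f/5.6 → f/5 → f/4.5 → f/4 — 3 2/3 stops larger aperture (brighter).
Shutter speed: 1/5 → 1/4 → 0.3 → 0.4 → 0.5 → 0.6 → 0.8 — 2 stops slower (brighter).
ISO: 51200 → 40000 → 32000 → 25600 → 20000 — 1 1/3 stops dropped (darker).
Net: +3 2/3 +2 −1 1/3 = +4 1/3 stops.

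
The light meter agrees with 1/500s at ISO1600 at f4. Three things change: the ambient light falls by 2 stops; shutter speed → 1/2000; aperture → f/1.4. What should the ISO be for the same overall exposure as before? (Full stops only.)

Scene light: 2 stops darker.
Shutter speed: 1/500 → 1/1000 → 1/2000 — 2 stops faster (darker).
Aperture: f/4 → f/2.8 → f/2 → f/1.4 — 3 stops larger aperture (brighter).
Net so far: 1 stop darker. ISO: 1600 → 3200.

ISO 3200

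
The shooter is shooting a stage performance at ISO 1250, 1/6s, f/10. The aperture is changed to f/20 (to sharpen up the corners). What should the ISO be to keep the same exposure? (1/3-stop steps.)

Aperture: f/10 → f/11 → f/13 → f/14 → f/16 → f/18 → f/20 — 2 stops smaller aperture (darker).
Need 2 stops brighter from the ISO: 1250 → 1600 → 2000 → 2500 → 3200 → 4000 → 5000.

ISO 5000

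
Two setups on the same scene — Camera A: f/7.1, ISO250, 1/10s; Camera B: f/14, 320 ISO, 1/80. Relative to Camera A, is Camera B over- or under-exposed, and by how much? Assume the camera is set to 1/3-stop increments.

4 2/3 stops darker

Aperture: f/7.1 → f/8 → f/9 → f/10 → f/11 → f/13 → f/14 — 2 stops narrower (darker).
Shutter speed: 1/10 → 1/13 → 1/15 → 1/20 → 1/25 → 1/30 → 1/40 → 1/50 → 1/60 → 1/80 — 3 stops shorter (darker).
ISO: 250 → 320 — 1/3 stop raised (brighter).
Net: −2 −3 +1/3 = −4 2/3 stops.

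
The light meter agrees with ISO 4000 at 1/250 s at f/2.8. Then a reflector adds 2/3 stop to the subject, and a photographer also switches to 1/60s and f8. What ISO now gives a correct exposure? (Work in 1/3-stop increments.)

ISO 5000

Scene light: 2/3 stop brighter.
Shutter speed: 1/250 → 1/200 → 1/160 → 1/125 → 1/100 → 1/80 → 1/60 — 2 stops longer (brighter).
Aperture: f/2.8 → f/3.2 → f/3.5 → f/4 → f/4.5 → f/5 → f/5.6 → f/6.3 → f/7.1 → f/8 — 3 stops narrower (darker).
Net so far: 1/3 stop darker. ISO: 4000 → 5000.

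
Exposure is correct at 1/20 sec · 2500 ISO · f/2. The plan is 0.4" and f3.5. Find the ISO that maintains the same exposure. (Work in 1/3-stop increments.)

Shutter speed: 1/20 → 1/15 → 1/13 → 1/10 → 1/8 → 1/6 → 1/5 → 1/4 → 0.3 → 0.4 — 3 stops longer (brighter).
Aperture: f/2 → f/2.2 → f/2.5 → f/2.8 → f/3.2 → f/3.5 — 1 2/3 stops narrower (darker).
Net change so far: 1 1/3 stops brighter. Offset with the ISO: 2500 → 2000 → 1600 → 1250 → 1000.

ISO 1000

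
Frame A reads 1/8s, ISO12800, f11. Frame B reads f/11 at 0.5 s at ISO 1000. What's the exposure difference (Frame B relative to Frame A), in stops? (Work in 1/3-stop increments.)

Aperture: unchanged.
Shutter speed: 1/8 → 1/6 → 1/5 → 1/4 → 0.3 → 0.4 → 0.5 — 2 stops slower (brighter).
ISO: 12800 → 10000 → 8000 → 6400 → 5000 → 4000 → 3200 → 2500 → 2000 → 1600 → 1250 → 1000 — 3 2/3 stops dropped (darker).
Net: +2 −3 2/3 = −1 2/3 stops.

1 2/3 stops darker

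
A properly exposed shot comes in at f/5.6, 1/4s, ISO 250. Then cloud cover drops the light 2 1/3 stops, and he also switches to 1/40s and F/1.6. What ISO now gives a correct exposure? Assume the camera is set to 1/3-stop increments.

Scene light: 2 1/3 stops darker.
Shutter speed: 1/4 → 1/5 → 1/6 → 1/8 → 1/10 → 1/13 → 1/15 → 1/20 → 1/25 → 1/30 → 1/40 — 3 1/3 stops faster (darker).
Aperture: f/5.6 → f/5 → f/4.5 → f/4 → f/3.5 → f/3.2 → f/2.8 → f/2.5 → f/2.2 → f/2 → f/1.8 → f/1.6 — 3 2/3 stops larger aperture (brighter).
Net so far: 2 stops darker. ISO: 250 → 320 → 400 → 500 → 640 → 800 → 1000.

ISO 1000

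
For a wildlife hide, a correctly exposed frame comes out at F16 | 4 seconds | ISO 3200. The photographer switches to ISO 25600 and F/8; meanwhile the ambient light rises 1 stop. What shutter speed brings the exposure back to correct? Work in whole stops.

1/15s

Scene light: 1 stop brighter.
ISO: 3200 → 6400 → 12800 → 25600 — 3 stops higher (brighter).
Aperture: f/16 → f/11 → f/8 — 2 stops opened up (brighter).
Net so far: 6 stops brighter. Shutter speed: 4 → 2 → 1 → 1/2 → 1/4 → 1/8 → 1/15.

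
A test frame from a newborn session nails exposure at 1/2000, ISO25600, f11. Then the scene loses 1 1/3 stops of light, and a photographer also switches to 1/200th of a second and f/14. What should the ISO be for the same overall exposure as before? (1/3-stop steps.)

ISO 10000

Scene light: 1 1/3 stops darker.
Shutter speed: 1/2000 → 1/1600 → 1/1250 → 1/1000 → 1/800 → 1/640 → 1/500 → 1/400 → 1/320 → 1/250 → 1/200 — 3 1/3 stops slower (brighter).
Aperture: f/11 → f/13 → f/14 — 2/3 stop narrower (darker).
Net so far: 1 1/3 stops brighter. ISO: 25600 → 20000 → 16000 → 12800 → 10000.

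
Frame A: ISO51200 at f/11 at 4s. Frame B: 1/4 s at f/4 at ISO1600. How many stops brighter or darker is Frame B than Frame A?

6 stops darker

Aperture: f/11 → f/8 → f/5.6 → f/4 — 3 stops wider (brighter).
Shutter speed: 4 → 2 → 1 → 1/2 → 1/4 — 4 stops shorter (darker).
ISO: 51200 → 25600 → 12800 → 6400 → 3200 → 1600 — 5 stops lower (darker).
Net: +3 −4 −5 = −6 stops.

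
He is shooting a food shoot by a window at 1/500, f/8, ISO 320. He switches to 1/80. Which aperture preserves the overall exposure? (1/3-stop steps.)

f/20

Shutter speed: 1/500 → 1/400 → 1/320 → 1/250 → 1/200 → 1/160 → 1/125 → 1/100 → 1/80 — 2 2/3 stops longer (brighter).
Need 2 2/3 stops darker from the aperture: f/8 → f/9 → f/10 → f/11 → f/13 → f/14 → f/16 → f/18 → f/20.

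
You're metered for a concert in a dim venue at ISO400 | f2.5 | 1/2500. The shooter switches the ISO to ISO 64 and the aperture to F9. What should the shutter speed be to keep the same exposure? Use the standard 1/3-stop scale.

ISO: 400 → 320 → 250 → 200 → 160 → 125 → 100 → 80 → 64 — 2 2/3 stops lower (darker).
Aperture: f/2.5 → f/2.8 → f/3.2 → f/3.5 → f/4 → f/4.5 → f/5 → f/5.6 → f/6.3 → f/7.1 → f/8 → f/9 — 3 2/3 stops stopped down (darker).
Net change so far: 6 1/3 stops darker. Offset with the shutter speed: 1/2500 → 1/2000 → 1/1600 → 1/1250 → 1/1000 → 1/800 → 1/640 → 1/500 → 1/400 → 1/320 → 1/250 → 1/200 → 1/160 → 1/125 → 1/100 → 1/80 → 1/60 → 1/50 → 1/40 → 1/30.

1/30s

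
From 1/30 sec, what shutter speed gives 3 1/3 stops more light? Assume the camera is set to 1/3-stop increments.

0.3 s

Shutter speed: 1/30 → 1/25 → 1/20 → 1/15 → 1/13 → 1/10 → 1/8 → 1/6 → 1/5 → 1/4 → 0.3 — 3 1/3 stops longer (brighter).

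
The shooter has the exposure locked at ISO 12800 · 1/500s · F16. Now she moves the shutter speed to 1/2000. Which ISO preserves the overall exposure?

Shutter speed: 1/500 → 1/1000 → 1/2000 — 2 stops shorter (darker).
Need 2 stops brighter from the ISO: 12800 → 25600 → 51200.

ISO 51200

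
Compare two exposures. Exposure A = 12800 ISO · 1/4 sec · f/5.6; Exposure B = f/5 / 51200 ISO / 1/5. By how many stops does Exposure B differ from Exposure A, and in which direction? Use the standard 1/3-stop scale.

Aperture: f/5.6 → f/5 — 1/3 stop wider (brighter).
Shutter speed: 1/4 → 1/5 — 1/3 stop faster (darker).
ISO: 12800 → 16000 → 20000 → 25600 → 32000 → 40000 → 51200 — 2 stops raised (brighter).
Net: +1/3 −1/3 +2 = +2 stops.

2 stops brighter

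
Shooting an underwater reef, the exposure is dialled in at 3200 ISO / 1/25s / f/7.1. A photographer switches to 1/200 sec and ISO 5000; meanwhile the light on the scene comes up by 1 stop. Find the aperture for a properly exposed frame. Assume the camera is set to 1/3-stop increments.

f/4.5

Scene light: 1 stop brighter.
Shutter speed: 1/25 → 1/30 → 1/40 → 1/50 → 1/60 → 1/80 → 1/100 → 1/125 → 1/160 → 1/200 — 3 stops faster (darker).
ISO: 3200 → 4000 → 5000 — 2/3 stop raised (brighter).
Net so far: 1 1/3 stops darker. Aperture: f/7.1 → f/6.3 → f/5.6 → f/5 → f/4.5.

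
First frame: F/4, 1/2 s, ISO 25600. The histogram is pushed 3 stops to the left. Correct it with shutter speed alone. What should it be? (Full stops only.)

4 s

Underexposed by 3 stops → need 3 stops brighter.
Shutter speed: 1/2 → 1 → 2 → 4.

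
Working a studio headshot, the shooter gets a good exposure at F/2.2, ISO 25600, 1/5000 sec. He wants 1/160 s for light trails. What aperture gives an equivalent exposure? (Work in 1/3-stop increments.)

f/13

Shutter speed: 1/5000 → 1/4000 → 1/3200 → 1/2500 → 1/2000 → 1/1600 → 1/1250 → 1/1000 → 1/800 → 1/640 → 1/500 → 1/400 → 1/320 → 1/250 → 1/200 → 1/160 — 5 stops slower (brighter).
Need 5 stops darker from the aperture: f/2.2 → f/2.5 → f/2.8 → f/3.2 → f/3.5 → f/4 → f/4.5 → f/5 → f/5.6 → f/6.3 → f/7.1 → f/8 → f/9 → f/10 → f/11 → f/13.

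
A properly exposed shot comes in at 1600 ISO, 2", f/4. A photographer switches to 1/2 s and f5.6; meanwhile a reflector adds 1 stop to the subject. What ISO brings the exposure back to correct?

ISO 6400

Scene light: 1 stop brighter.
Shutter speed: 2 → 1 → 1/2 — 2 stops shorter (darker).
Aperture: f/4 → f/5.6 — 1 stop smaller aperture (darker).
Net so far: 2 stops darker. ISO: 1600 → 3200 → 6400.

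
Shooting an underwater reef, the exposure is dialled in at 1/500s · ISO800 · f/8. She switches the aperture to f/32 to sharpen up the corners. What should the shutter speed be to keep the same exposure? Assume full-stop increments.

1/30s

Aperture: f/8 → f/11 → f/16 → f/22 → f/32 — 4 stops narrower (darker).
Need 4 stops brighter from the shutter speed: 1/500 → 1/250 → 1/125 → 1/60 → 1/30.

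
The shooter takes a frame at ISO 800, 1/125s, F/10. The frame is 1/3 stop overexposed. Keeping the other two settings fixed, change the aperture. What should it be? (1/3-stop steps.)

f/11

Overexposed by 1/3 stop → need 1/3 stop darker.
Aperture: f/10 → f/11.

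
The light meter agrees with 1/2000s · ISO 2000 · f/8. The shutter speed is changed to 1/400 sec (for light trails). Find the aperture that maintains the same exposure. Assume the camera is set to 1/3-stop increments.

Shutter speed: 1/2000 → 1/1600 → 1/1250 → 1/1000 → 1/800 → 1/640 → 1/500 → 1/400 — 2 1/3 stops longer (brighter).
Need 2 1/3 stops darker from the aperture: f/8 → f/9 → f/10 → f/11 → f/13 → f/14 → f/16 → f/18.

f/18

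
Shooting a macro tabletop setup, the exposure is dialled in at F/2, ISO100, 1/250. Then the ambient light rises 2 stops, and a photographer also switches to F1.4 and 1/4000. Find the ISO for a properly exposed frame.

ISO 200

Scene light: 2 stops brighter.
Aperture: f/2 → f/1.4 — 1 stop opened up (brighter).
Shutter speed: 1/250 → 1/500 → 1/1000 → 1/2000 → 1/4000 — 4 stops faster (darker).
Net so far: 1 stop darker. ISO: 100 → 200.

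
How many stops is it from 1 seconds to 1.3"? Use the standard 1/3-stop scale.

1/3 stop

1 → 1.3 — count the steps: 1 third-stops = 1/3 stop.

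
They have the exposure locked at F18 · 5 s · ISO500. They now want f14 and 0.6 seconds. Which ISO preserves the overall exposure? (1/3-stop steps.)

ISO 2500

Aperture: f/18 → f/16 → f/14 — 2/3 stop wider (brighter).
Shutter speed: 5 → 4 → 3.2 → 2.5 → 2 → 1.6 → 1.3 → 1 → 0.8 → 0.6 — 3 stops shorter (darker).
Net change so far: 2 1/3 stops darker. Offset with the ISO: 500 → 640 → 800 → 1000 → 1250 → 1600 → 2000 → 2500.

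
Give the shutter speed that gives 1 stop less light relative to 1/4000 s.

1/8000s

Shutter speed: 1/4000 → 1/8000 — 1 stop shorter (darker).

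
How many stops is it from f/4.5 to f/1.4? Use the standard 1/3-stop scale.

f/4.5 → f/4 → f/3.5 → f/3.2 → f/2.8 → f/2.5 → f/2.2 → f/2 → f/1.8 → f/1.6 → f/1.4 — count the steps: 10 third-stops = 3 1/3 stops.

3 1/3 stops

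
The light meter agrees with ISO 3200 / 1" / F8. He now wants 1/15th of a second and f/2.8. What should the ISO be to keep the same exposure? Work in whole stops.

Shutter speed: 1 → 1/2 → 1/4 → 1/8 → 1/15 — 4 stops shorter (darker).
Aperture: f/8 → f/5.6 → f/4 → f/2.8 — 3 stops opened up (brighter).
Net change so far: 1 stop darker. Offset with the ISO: 3200 → 6400.

ISO 6400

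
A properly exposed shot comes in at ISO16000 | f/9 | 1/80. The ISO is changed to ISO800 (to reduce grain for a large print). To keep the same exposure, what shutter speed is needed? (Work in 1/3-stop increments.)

1/4s

ISO: 16000 → 12800 → 10000 → 8000 → 6400 → 5000 → 4000 → 3200 → 2500 → 2000 → 1600 → 1250 → 1000 → 800 — 4 1/3 stops dropped (darker).
Need 4 1/3 stops brighter from the shutter speed: 1/80 → 1/60 → 1/50 → 1/40 → 1/30 → 1/25 → 1/20 → 1/15 → 1/13 → 1/10 → 1/8 → 1/6 → 1/5 → 1/4.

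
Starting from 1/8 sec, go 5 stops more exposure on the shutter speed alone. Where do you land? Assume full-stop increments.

Shutter speed: 1/8 → 1/4 → 1/2 → 1 → 2 → 4 — 5 stops slower (brighter).

4 s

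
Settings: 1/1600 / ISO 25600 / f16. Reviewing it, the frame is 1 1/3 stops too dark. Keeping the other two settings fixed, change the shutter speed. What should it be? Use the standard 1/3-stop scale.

Underexposed by 1 1/3 stops → need 1 1/3 stops brighter.
Shutter speed: 1/1600 → 1/1250 → 1/1000 → 1/800 → 1/640.

1/640s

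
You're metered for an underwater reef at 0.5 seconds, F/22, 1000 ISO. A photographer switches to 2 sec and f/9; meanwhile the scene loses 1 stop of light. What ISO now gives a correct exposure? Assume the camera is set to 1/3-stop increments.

ISO 80

Scene light: 1 stop darker.
Shutter speed: 0.5 → 0.6 → 0.8 → 1 → 1.3 → 1.6 → 2 — 2 stops longer (brighter).
Aperture: f/22 → f/20 → f/18 → f/16 → f/14 → f/13 → f/11 → f/10 → f/9 — 2 2/3 stops opened up (brighter).
Net so far: 3 2/3 stops brighter. ISO: 1000 → 800 → 640 → 500 → 400 → 320 → 250 → 200 → 160 → 125 → 100 → 80.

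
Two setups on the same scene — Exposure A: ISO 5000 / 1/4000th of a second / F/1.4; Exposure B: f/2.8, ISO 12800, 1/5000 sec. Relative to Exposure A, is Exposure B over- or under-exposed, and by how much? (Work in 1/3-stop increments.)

Aperture: f/1.4 → f/1.6 → f/1.8 → f/2 → f/2.2 → f/2.5 → f/2.8 — 2 stops smaller aperture (darker).
Shutter speed: 1/4000 → 1/5000 — 1/3 stop shorter (darker).
ISO: 5000 → 6400 → 8000 → 10000 → 12800 — 1 1/3 stops raised (brighter).
Net: −2 −1/3 +1 1/3 = −1 stop.

1 stop darker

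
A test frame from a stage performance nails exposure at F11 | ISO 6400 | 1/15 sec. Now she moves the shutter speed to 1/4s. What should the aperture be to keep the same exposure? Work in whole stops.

Shutter speed: 1/15 → 1/8 → 1/4 — 2 stops slower (brighter).
Need 2 stops darker from the aperture: f/11 → f/16 → f/22.

f/22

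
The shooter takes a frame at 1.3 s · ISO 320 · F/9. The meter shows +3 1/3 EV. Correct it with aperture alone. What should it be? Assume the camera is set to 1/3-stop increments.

f/29

Overexposed by 3 1/3 stops → need 3 1/3 stops darker.
Aperture: f/9 → f/10 → f/11 → f/13 → f/14 → f/16 → f/18 → f/20 → f/22 → f/25 → f/29.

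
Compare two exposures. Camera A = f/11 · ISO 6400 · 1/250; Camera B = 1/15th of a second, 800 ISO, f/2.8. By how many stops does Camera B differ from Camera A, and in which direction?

5 stops brighter

Aperture: f/11 → f/8 → f/5.6 → f/4 → f/2.8 — 4 stops larger aperture (brighter).
Shutter speed: 1/250 → 1/125 → 1/60 → 1/30 → 1/15 — 4 stops slower (brighter).
ISO: 6400 → 3200 → 1600 → 800 — 3 stops dropped (darker).
Net: +4 +4 −3 = +5 stops.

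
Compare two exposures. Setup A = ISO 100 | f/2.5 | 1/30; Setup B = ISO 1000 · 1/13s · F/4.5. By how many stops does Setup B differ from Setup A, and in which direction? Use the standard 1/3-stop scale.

Aperture: f/2.5 → f/2.8 → f/3.2 → f/3.5 → f/4 → f/4.5 — 1 2/3 stops narrower (darker).
Shutter speed: 1/30 → 1/25 → 1/20 → 1/15 → 1/13 — 1 1/3 stops longer (brighter).
ISO: 100 → 125 → 160 → 200 → 250 → 320 → 400 → 500 → 640 → 800 → 1000 — 3 1/3 stops higher (brighter).
Net: −1 2/3 +1 1/3 +3 1/3 = +3 stops.

3 stops brighter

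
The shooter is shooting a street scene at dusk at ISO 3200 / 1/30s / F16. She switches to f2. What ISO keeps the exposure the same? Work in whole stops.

ISO 50

Aperture: f/16 → f/11 → f/8 → f/5.6 → f/4 → f/2.8 → f/2 — 6 stops opened up (brighter).
Need 6 stops darker from the ISO: 3200 → 1600 → 800 → 400 → 200 → 100 → 50.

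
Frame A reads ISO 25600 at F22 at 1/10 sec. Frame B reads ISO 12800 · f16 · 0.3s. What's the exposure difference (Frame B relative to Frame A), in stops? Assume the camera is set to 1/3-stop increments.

1 2/3 stops brighter

Aperture: f/22 → f/20 → f/18 → f/16 — 1 stop larger aperture (brighter).
Shutter speed: 1/10 → 1/8 → 1/6 → 1/5 → 1/4 → 0.3 — 1 2/3 stops slower (brighter).
ISO: 25600 → 20000 → 16000 → 12800 — 1 stop dropped (darker).
Net: +1 +1 2/3 −1 = +1 2/3 stops.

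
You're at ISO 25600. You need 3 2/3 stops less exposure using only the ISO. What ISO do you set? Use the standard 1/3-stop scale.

ISO: 25600 → 20000 → 16000 → 12800 → 10000 → 8000 → 6400 → 5000 → 4000 → 3200 → 2500 → 2000 — 3 2/3 stops lower (darker).

ISO 2000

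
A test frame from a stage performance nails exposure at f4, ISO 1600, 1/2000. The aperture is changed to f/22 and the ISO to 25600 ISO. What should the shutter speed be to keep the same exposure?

Aperture: f/4 → f/5.6 → f/8 → f/11 → f/16 → f/22 — 5 stops narrower (darker).
ISO: 1600 → 3200 → 6400 → 12800 → 25600 — 4 stops raised (brighter).
Net change so far: 1 stop darker. Offset with the shutter speed: 1/2000 → 1/1000.

1/1000s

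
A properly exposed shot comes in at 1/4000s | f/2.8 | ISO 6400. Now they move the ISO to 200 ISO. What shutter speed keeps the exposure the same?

1/125s

ISO: 6400 → 3200 → 1600 → 800 → 400 → 200 — 5 stops lower (darker).
Need 5 stops brighter from the shutter speed: 1/4000 → 1/2000 → 1/1000 → 1/500 → 1/250 → 1/125.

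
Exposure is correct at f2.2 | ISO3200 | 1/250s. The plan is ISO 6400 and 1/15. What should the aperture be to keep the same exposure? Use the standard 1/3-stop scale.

ISO: 3200 → 4000 → 5000 → 6400 — 1 stop higher (brighter).
Shutter speed: 1/250 → 1/200 → 1/160 → 1/125 → 1/100 → 1/80 → 1/60 → 1/50 → 1/40 → 1/30 → 1/25 → 1/20 → 1/15 — 4 stops longer (brighter).
Net change so far: 5 stops brighter. Offset with the aperture: f/2.2 → f/2.5 → f/2.8 → f/3.2 → f/3.5 → f/4 → f/4.5 → f/5 → f/5.6 → f/6.3 → f/7.1 → f/8 → f/9 → f/10 → f/11 → f/13.

f/13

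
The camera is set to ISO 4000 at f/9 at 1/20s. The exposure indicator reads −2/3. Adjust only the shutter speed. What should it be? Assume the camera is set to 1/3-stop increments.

Underexposed by 2/3 stop → need 2/3 stop brighter.
Shutter speed: 1/20 → 1/15 → 1/13.

1/13s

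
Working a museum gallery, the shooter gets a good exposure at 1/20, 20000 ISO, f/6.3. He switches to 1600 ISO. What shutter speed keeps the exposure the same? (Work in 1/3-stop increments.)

0.6 s

ISO: 20000 → 16000 → 12800 → 10000 → 8000 → 6400 → 5000 → 4000 → 3200 → 2500 → 2000 → 1600 — 3 2/3 stops dropped (darker).
Need 3 2/3 stops brighter from the shutter speed: 1/20 → 1/15 → 1/13 → 1/10 → 1/8 → 1/6 → 1/5 → 1/4 → 0.3 → 0.4 → 0.5 → 0.6.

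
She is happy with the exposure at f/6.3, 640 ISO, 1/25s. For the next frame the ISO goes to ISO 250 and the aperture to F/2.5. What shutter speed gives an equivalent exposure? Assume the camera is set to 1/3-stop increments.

ISO: 640 → 500 → 400 → 320 → 250 — 1 1/3 stops dropped (darker).
Aperture: f/6.3 → f/5.6 → f/5 → f/4.5 → f/4 → f/3.5 → f/3.2 → f/2.8 → f/2.5 — 2 2/3 stops larger aperture (brighter).
Net change so far: 1 1/3 stops brighter. Offset with the shutter speed: 1/25 → 1/30 → 1/40 → 1/50 → 1/60.

1/60s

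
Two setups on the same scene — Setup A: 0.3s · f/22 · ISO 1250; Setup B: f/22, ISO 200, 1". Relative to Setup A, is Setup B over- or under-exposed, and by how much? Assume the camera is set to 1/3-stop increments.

1 stop darker

Aperture: unchanged.
Shutter speed: 0.3 → 0.4 → 0.5 → 0.6 → 0.8 → 1 — 1 2/3 stops longer (brighter).
ISO: 1250 → 1000 → 800 → 640 → 500 → 400 → 320 → 250 → 200 — 2 2/3 stops dropped (darker).
Net: +1 2/3 −2 2/3 = −1 stop.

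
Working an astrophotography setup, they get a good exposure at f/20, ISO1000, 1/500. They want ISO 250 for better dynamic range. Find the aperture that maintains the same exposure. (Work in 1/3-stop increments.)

ISO: 1000 → 800 → 640 → 500 → 400 → 320 → 250 — 2 stops lower (darker).
Need 2 stops brighter from the aperture: f/20 → f/18 → f/16 → f/14 → f/13 → f/11 → f/10.

f/10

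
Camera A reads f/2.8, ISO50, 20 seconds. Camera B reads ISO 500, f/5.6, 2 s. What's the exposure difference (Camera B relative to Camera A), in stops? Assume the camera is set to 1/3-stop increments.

Aperture: f/2.8 → f/3.2 → f/3.5 → f/4 → f/4.5 → f/5 → f/5.6 — 2 stops narrower (darker).
Shutter speed: 20 → 15 → 13 → 10 → 8 → 6 → 5 → 4 → 3.2 → 2.5 → 2 — 3 1/3 stops faster (darker).
ISO: 50 → 64 → 80 → 100 → 125 → 160 → 200 → 250 → 320 → 400 → 500 — 3 1/3 stops higher (brighter).
Net: −2 −3 1/3 +3 1/3 = −2 stops.

2 stops darker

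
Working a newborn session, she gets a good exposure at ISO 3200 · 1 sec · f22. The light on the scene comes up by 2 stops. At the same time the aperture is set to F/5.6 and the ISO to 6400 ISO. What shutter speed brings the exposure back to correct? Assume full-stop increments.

Scene light: 2 stops brighter.
Aperture: f/22 → f/16 → f/11 → f/8 → f/5.6 — 4 stops wider (brighter).
ISO: 3200 → 6400 — 1 stop higher (brighter).
Net so far: 7 stops brighter. Shutter speed: 1 → 1/2 → 1/4 → 1/8 → 1/15 → 1/30 → 1/60 → 1/125.

1/125s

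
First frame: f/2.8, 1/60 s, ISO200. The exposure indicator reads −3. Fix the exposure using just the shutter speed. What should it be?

Underexposed by 3 stops → need 3 stops brighter.
Shutter speed: 1/60 → 1/30 → 1/15 → 1/8.

1/8s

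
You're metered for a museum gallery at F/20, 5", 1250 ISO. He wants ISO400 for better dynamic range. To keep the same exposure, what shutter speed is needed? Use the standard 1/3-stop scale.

ISO: 1250 → 1000 → 800 → 640 → 500 → 400 — 1 2/3 stops dropped (darker).
Need 1 2/3 stops brighter from the shutter speed: 5 → 6 → 8 → 10 → 13 → 15.

15 s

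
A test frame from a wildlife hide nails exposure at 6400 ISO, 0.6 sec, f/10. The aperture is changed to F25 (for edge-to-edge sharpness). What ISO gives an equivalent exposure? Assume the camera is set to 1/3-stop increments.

Aperture: f/10 → f/11 → f/13 → f/14 → f/16 → f/18 → f/20 → f/22 → f/25 — 2 2/3 stops stopped down (darker).
Need 2 2/3 stops brighter from the ISO: 6400 → 8000 → 10000 → 12800 → 16000 → 20000 → 25600 → 32000 → 40000.

ISO 40000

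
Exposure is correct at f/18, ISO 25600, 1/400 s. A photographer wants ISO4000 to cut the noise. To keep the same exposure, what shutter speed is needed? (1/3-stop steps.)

ISO: 25600 → 20000 → 16000 → 12800 → 10000 → 8000 → 6400 → 5000 → 4000 — 2 2/3 stops dropped (darker).
Need 2 2/3 stops brighter from the shutter speed: 1/400 → 1/320 → 1/250 → 1/200 → 1/160 → 1/125 → 1/100 → 1/80 → 1/60.

1/60s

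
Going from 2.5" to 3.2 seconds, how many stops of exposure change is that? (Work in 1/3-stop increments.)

1/3 stop

2.5 → 3.2 — count the steps: 1 third-stops = 1/3 stop.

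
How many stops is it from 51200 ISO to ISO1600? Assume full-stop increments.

5 stops

51200 → 25600 → 12800 → 6400 → 3200 → 1600 — count the steps: 5 stops.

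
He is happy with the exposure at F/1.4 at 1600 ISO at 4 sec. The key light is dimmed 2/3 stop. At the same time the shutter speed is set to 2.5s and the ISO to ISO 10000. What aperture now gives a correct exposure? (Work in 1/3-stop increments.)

Scene light: 2/3 stop darker.
Shutter speed: 4 → 3.2 → 2.5 — 2/3 stop shorter (darker).
ISO: 1600 → 2000 → 2500 → 3200 → 4000 → 5000 → 6400 → 8000 → 10000 — 2 2/3 stops higher (brighter).
Net so far: 1 1/3 stops brighter. Aperture: f/1.4 → f/1.6 → f/1.8 → f/2 → f/2.2.

f/2.2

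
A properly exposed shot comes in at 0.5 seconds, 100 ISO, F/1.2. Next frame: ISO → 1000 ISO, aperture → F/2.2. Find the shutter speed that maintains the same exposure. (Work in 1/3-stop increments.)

1/6s

ISO: 100 → 125 → 160 → 200 → 250 → 320 → 400 → 500 → 640 → 800 → 1000 — 3 1/3 stops higher (brighter).
Aperture: f/1.2 → f/1.4 → f/1.6 → f/1.8 → f/2 → f/2.2 — 1 2/3 stops smaller aperture (darker).
Net change so far: 1 2/3 stops brighter. Offset with the shutter speed: 0.5 → 0.4 → 0.3 → 1/4 → 1/5 → 1/6.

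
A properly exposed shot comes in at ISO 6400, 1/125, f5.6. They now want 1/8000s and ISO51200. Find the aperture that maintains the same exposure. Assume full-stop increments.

Shutter speed: 1/125 → 1/250 → 1/500 → 1/1000 → 1/2000 → 1/4000 → 1/8000 — 6 stops shorter (darker).
ISO: 6400 → 12800 → 25600 → 51200 — 3 stops higher (brighter).
Net change so far: 3 stops darker. Offset with the aperture: f/5.6 → f/4 → f/2.8 → f/2.

f/2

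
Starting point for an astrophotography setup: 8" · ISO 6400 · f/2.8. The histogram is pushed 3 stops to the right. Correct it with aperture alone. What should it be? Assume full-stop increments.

f/8

Overexposed by 3 stops → need 3 stops darker.
Aperture: f/2.8 → f/4 → f/5.6 → f/8.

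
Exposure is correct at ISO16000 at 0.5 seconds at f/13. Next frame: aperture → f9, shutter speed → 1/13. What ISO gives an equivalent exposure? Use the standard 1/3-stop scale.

ISO 51200

Aperture: f/13 → f/11 → f/10 → f/9 — 1 stop opened up (brighter).
Shutter speed: 0.5 → 0.4 → 0.3 → 1/4 → 1/5 → 1/6 → 1/8 → 1/10 → 1/13 — 2 2/3 stops faster (darker).
Net change so far: 1 2/3 stops darker. Offset with the ISO: 16000 → 20000 → 25600 → 32000 → 40000 → 51200.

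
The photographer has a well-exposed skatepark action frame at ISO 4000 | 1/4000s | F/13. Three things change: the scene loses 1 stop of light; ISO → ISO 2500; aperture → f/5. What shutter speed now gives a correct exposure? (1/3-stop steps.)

Scene light: 1 stop darker.
ISO: 4000 → 3200 → 2500 — 2/3 stop dropped (darker).
Aperture: f/13 → f/11 → f/10 → f/9 → f/8 → f/7.1 → f/6.3 → f/5.6 → f/5 — 2 2/3 stops opened up (brighter).
Net so far: 1 stop brighter. Shutter speed: 1/4000 → 1/5000 → 1/6400 → 1/8000.

1/8000s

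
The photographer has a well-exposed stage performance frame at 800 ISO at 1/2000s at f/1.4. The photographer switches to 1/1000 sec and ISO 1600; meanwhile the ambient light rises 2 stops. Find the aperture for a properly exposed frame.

Scene light: 2 stops brighter.
Shutter speed: 1/2000 → 1/1000 — 1 stop longer (brighter).
ISO: 800 → 1600 — 1 stop raised (brighter).
Net so far: 4 stops brighter. Aperture: f/1.4 → f/2 → f/2.8 → f/4 → f/5.6.

f/5.6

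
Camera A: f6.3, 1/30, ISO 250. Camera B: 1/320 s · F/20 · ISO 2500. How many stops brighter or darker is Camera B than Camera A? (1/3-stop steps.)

3 1/3 stops darker

Aperture: f/6.3 → f/7.1 → f/8 → f/9 → f/10 → f/11 → f/13 → f/14 → f/16 → f/18 → f/20 — 3 1/3 stops stopped down (darker).
Shutter speed: 1/30 → 1/40 → 1/50 → 1/60 → 1/80 → 1/100 → 1/125 → 1/160 → 1/200 → 1/250 → 1/320 — 3 1/3 stops faster (darker).
ISO: 250 → 320 → 400 → 500 → 640 → 800 → 1000 → 1250 → 1600 → 2000 → 2500 — 3 1/3 stops raised (brighter).
Net: −3 1/3 −3 1/3 +3 1/3 = −3 1/3 stops.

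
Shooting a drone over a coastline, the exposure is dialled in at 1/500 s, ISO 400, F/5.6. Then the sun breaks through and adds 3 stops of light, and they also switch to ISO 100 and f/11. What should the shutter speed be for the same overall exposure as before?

1/250s

Scene light: 3 stops brighter.
ISO: 400 → 200 → 100 — 2 stops dropped (darker).
Aperture: f/5.6 → f/8 → f/11 — 2 stops stopped down (darker).
Net so far: 1 stop darker. Shutter speed: 1/500 → 1/250.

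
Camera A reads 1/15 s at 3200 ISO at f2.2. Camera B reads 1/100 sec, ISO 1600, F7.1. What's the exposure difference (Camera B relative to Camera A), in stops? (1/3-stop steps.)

Aperture: f/2.2 → f/2.5 → f/2.8 → f/3.2 → f/3.5 → f/4 → f/4.5 → f/5 → f/5.6 → f/6.3 → f/7.1 — 3 1/3 stops narrower (darker).
Shutter speed: 1/15 → 1/20 → 1/25 → 1/30 → 1/40 → 1/50 → 1/60 → 1/80 → 1/100 — 2 2/3 stops shorter (darker).
ISO: 3200 → 2500 → 2000 → 1600 — 1 stop dropped (darker).
Net: −3 1/3 −2 2/3 −1 = −7 stops.

7 stops darker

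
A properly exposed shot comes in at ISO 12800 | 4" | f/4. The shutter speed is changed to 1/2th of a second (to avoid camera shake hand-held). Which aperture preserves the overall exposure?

f/1.4

Shutter speed: 4 → 2 → 1 → 1/2 — 3 stops shorter (darker).
Need 3 stops brighter from the aperture: f/4 → f/2.8 → f/2 → f/1.4.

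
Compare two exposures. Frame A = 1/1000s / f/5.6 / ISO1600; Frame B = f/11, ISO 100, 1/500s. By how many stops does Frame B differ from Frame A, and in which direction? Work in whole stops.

5 stops darker

Aperture: f/5.6 → f/8 → f/11 — 2 stops narrower (darker).
Shutter speed: 1/1000 → 1/500 — 1 stop longer (brighter).
ISO: 1600 → 800 → 400 → 200 → 100 — 4 stops lower (darker).
Net: −2 +1 −4 = −5 stops.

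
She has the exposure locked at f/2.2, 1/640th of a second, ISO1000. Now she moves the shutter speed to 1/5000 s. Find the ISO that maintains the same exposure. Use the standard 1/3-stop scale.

ISO 8000

Shutter speed: 1/640 → 1/800 → 1/1000 → 1/1250 → 1/1600 → 1/2000 → 1/2500 → 1/3200 → 1/4000 → 1/5000 — 3 stops faster (darker).
Need 3 stops brighter from the ISO: 1000 → 1250 → 1600 → 2000 → 2500 → 3200 → 4000 → 5000 → 6400 → 8000.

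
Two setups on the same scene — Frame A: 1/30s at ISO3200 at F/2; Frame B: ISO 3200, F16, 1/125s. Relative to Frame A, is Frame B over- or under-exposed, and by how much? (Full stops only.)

Aperture: f/2 → f/2.8 → f/4 → f/5.6 → f/8 → f/11 → f/16 — 6 stops smaller aperture (darker).
Shutter speed: 1/30 → 1/60 → 1/125 — 2 stops faster (darker).
ISO: unchanged.
Net: −6 −2 = −8 stops.

8 stops darker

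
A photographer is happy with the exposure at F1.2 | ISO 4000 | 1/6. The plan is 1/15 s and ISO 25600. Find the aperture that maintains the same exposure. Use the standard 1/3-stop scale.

f/2

Shutter speed: 1/6 → 1/8 → 1/10 → 1/13 → 1/15 — 1 1/3 stops shorter (darker).
ISO: 4000 → 5000 → 6400 → 8000 → 10000 → 12800 → 16000 → 20000 → 25600 — 2 2/3 stops raised (brighter).
Net change so far: 1 1/3 stops brighter. Offset with the aperture: f/1.2 → f/1.4 → f/1.6 → f/1.8 → f/2.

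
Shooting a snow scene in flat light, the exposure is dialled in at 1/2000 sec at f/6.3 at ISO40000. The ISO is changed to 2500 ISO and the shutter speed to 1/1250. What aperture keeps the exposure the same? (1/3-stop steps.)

ISO: 40000 → 32000 → 25600 → 20000 → 16000 → 12800 → 10000 → 8000 → 6400 → 5000 → 4000 → 3200 → 2500 — 4 stops dropped (darker).
Shutter speed: 1/2000 → 1/1600 → 1/1250 — 2/3 stop slower (brighter).
Net change so far: 3 1/3 stops darker. Offset with the aperture: f/6.3 → f/5.6 → f/5 → f/4.5 → f/4 → f/3.5 → f/3.2 → f/2.8 → f/2.5 → f/2.2 → f/2.

f/2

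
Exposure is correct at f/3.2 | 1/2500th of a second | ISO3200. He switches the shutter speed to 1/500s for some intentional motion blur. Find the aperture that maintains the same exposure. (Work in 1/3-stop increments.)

f/7.1

Shutter speed: 1/2500 → 1/2000 → 1/1600 → 1/1250 → 1/1000 → 1/800 → 1/640 → 1/500 — 2 1/3 stops longer (brighter).
Need 2 1/3 stops darker from the aperture: f/3.2 → f/3.5 → f/4 → f/4.5 → f/5 → f/5.6 → f/6.3 → f/7.1.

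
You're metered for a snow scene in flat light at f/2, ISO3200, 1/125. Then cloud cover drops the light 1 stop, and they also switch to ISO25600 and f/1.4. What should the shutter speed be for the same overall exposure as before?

Scene light: 1 stop darker.
ISO: 3200 → 6400 → 12800 → 25600 — 3 stops higher (brighter).
Aperture: f/2 → f/1.4 — 1 stop larger aperture (brighter).
Net so far: 3 stops brighter. Shutter speed: 1/125 → 1/250 → 1/500 → 1/1000.

1/1000s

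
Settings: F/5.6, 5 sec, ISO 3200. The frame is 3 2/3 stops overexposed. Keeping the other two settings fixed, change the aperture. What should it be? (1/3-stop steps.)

Overexposed by 3 2/3 stops → need 3 2/3 stops darker.
Aperture: f/5.6 → f/6.3 → f/7.1 → f/8 → f/9 → f/10 → f/11 → f/13 → f/14 → f/16 → f/18 → f/20.

f/20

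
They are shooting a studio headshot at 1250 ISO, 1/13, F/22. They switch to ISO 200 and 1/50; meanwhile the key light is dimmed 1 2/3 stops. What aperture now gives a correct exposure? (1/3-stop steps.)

f/2.5

Scene light: 1 2/3 stops darker.
ISO: 1250 → 1000 → 800 → 640 → 500 → 400 → 320 → 250 → 200 — 2 2/3 stops dropped (darker).
Shutter speed: 1/13 → 1/15 → 1/20 → 1/25 → 1/30 → 1/40 → 1/50 — 2 stops shorter (darker).
Net so far: 6 1/3 stops darker. Aperture: f/22 → f/20 → f/18 → f/16 → f/14 → f/13 → f/11 → f/10 → f/9 → f/8 → f/7.1 → f/6.3 → f/5.6 → f/5 → f/4.5 → f/4 → f/3.5 → f/3.2 → f/2.8 → f/2.5.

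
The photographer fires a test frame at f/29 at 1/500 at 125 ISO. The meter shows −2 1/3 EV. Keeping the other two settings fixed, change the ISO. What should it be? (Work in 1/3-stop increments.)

ISO 640

Underexposed by 2 1/3 stops → need 2 1/3 stops brighter.
ISO: 125 → 160 → 200 → 250 → 320 → 400 → 500 → 640.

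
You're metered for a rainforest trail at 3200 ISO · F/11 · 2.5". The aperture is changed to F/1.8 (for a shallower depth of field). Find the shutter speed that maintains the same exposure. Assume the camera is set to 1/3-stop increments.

Aperture: f/11 → f/10 → f/9 → f/8 → f/7.1 → f/6.3 → f/5.6 → f/5 → f/4.5 → f/4 → f/3.5 → f/3.2 → f/2.8 → f/2.5 → f/2.2 → f/2 → f/1.8 — 5 1/3 stops larger aperture (brighter).
Need 5 1/3 stops darker from the shutter speed: 2.5 → 2 → 1.6 → 1.3 → 1 → 0.8 → 0.6 → 0.5 → 0.4 → 0.3 → 1/4 → 1/5 → 1/6 → 1/8 → 1/10 → 1/13 → 1/15.

1/15s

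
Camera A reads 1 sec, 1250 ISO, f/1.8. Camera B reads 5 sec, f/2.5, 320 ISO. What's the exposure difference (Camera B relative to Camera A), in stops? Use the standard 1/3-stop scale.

2/3 stop darker

Aperture: f/1.8 → f/2 → f/2.2 → f/2.5 — 1 stop narrower (darker).
Shutter speed: 1 → 1.3 → 1.6 → 2 → 2.5 → 3.2 → 4 → 5 — 2 1/3 stops longer (brighter).
ISO: 1250 → 1000 → 800 → 640 → 500 → 400 → 320 — 2 stops dropped (darker).
Net: −1 +2 1/3 −2 = −2/3 stops.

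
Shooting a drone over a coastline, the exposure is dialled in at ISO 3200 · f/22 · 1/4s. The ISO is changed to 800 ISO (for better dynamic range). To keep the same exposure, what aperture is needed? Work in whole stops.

f/11

ISO: 3200 → 1600 → 800 — 2 stops lower (darker).
Need 2 stops brighter from the aperture: f/22 → f/16 → f/11.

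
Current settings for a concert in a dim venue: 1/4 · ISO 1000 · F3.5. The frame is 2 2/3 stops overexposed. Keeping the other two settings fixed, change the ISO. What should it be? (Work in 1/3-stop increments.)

ISO 160

Overexposed by 2 2/3 stops → need 2 2/3 stops darker.
ISO: 1000 → 800 → 640 → 500 → 400 → 320 → 250 → 200 → 160.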